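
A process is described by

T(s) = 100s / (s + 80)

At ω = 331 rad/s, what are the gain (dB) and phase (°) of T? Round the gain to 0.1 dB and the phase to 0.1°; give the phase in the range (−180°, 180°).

39.8 dB, 13.6°

At s = jω = j331:
zero at origin: s = j331 → |·| = 331, ∠ = 90.00°
pole (s+80): 80 + j331 → |·| = √(80²+331²) = √115961 ≈ 340.53, ∠ = arctan(331/80) ≈ 76.41°
|T| = 100 · 331 / 340.53 ≈ 97.201
Gain = 20 log₁₀(97.201) ≈ 39.75 dB
∠T = 90.00° − 76.41° = 13.59°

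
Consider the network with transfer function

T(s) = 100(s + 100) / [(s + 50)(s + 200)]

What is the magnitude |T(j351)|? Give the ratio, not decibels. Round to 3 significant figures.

At s = jω = j351:
zero (s+100): 100 + j351 → |·| = √(100²+351²) = √133201 ≈ 364.97, ∠ = arctan(351/100) ≈ 74.10°
pole (s+50): 50 + j351 → |·| = √(50²+351²) = √125701 ≈ 354.54, ∠ = arctan(351/50) ≈ 81.89°
pole (s+200): 200 + j351 → |·| = √(200²+351²) = √163201 ≈ 403.98, ∠ = arctan(351/200) ≈ 60.33°
|T| = 100 · 364.97 / 1.4323e+05 ≈ 0.25481

0.255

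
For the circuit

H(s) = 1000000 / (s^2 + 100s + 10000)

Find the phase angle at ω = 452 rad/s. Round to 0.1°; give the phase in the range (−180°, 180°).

-166.9°

At s = jω = j452:
quadratic: (j452)² + 100·j452 + 10000 = -194304 + j45200 → |·| ≈ 1.9949e+05, ∠ ≈ 166.90°
∠H = 0.00° − 166.90° = -166.90°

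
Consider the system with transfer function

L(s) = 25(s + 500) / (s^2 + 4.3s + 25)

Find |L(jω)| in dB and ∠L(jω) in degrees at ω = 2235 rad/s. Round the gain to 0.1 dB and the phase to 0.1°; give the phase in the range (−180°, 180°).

-38.8 dB, -102.5°

At s = jω = j2235:
zero (s+500): 500 + j2235 → |·| = √(500²+2235²) = √5245225 ≈ 2290.2, ∠ = arctan(2235/500) ≈ 77.39°
quadratic: (j2235)² + 4.3·j2235 + 25 = -4995200 + j9610.5 → |·| ≈ 4.9952e+06, ∠ ≈ 179.89°
|L| = 25 · 2290.2 / 4.9952e+06 ≈ 0.011462
Gain = 20 log₁₀(0.011462) ≈ -38.81 dB
∠L = 77.39° − 179.89° = -102.50°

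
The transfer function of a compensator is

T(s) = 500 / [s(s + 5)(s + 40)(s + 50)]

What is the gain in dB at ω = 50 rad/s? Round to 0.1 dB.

-87.1 dB

At s = jω = j50:
pole (s+5): 5 + j50 → |·| = √(5²+50²) = √2525 ≈ 50.249, ∠ = arctan(50/5) ≈ 84.29°
pole (s+40): 40 + j50 → |·| = √(40²+50²) = √4100 ≈ 64.031, ∠ = arctan(50/40) ≈ 51.34°
pole (s+50): 50 + j50 → |·| = √(50²+50²) = √5000 ≈ 70.711, ∠ = arctan(50/50) ≈ 45.00°
pole at origin: |s| = 50, ∠ = 90.00° (in denominator)
|T| = 500 / 1.1376e+07 ≈ 4.3952e-05
Gain = 20 log₁₀(4.3952e-05) ≈ -87.14 dB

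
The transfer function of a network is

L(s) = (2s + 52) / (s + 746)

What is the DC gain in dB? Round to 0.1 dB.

-23.1 dB

L(0) = 52 / 746 ≈ 0.069705
20 log₁₀(0.069705) ≈ -23.13 dB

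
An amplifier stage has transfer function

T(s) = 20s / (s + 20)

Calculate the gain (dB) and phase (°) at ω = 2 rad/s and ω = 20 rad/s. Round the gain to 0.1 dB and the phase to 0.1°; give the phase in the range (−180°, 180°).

ω = 2: 6.0 dB, 84.3°; ω = 20: 23.0 dB, 45.0°

At s = jω = j2:
zero at origin: s = j2 → |·| = 2, ∠ = 90.00°
pole (s+20): 20 + j2 → |·| = √(20²+2²) = √404 ≈ 20.1, ∠ = arctan(2/20) ≈ 5.71°
|T| = 20 · 2 / 20.1 ≈ 1.99
Gain = 20 log₁₀(1.99) ≈ 5.98 dB
∠T = 90.00° − 5.71° = 84.29°

At s = jω = j20:
zero at origin: s = j20 → |·| = 20, ∠ = 90.00°
pole (s+20): 20 + j20 → |·| = √(20²+20²) = √800 ≈ 28.284, ∠ = arctan(20/20) ≈ 45.00°
|T| = 20 · 20 / 28.284 ≈ 14.142
Gain = 20 log₁₀(14.142) ≈ 23.01 dB
∠T = 90.00° − 45.00° = 45.00°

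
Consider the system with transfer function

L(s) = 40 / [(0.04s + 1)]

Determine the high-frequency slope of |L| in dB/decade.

Each pole contributes −20 dB/decade at high frequency; each zero contributes +20 dB/decade.
Net: 0 zero(s) − 1 pole(s) → -20 dB/decade.

-20 dB/decade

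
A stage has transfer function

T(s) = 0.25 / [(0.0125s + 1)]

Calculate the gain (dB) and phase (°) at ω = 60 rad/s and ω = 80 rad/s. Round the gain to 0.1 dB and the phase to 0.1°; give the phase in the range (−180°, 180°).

ω = 60: -14.0 dB, -36.9°; ω = 80: -15.1 dB, -45.0°

At ω = 60 rad/s:
pole (1 + j60·0.0125) = 1 + j0.75 → |·| ≈ 1.25, ∠ ≈ 36.87°
|T| = 0.25 · 1 / (1.25) ≈ 0.2
Gain = 20 log₁₀(0.2) ≈ -13.98 dB
∠T = (0°) − (36.87°) = -36.87°

At ω = 80 rad/s:
pole (1 + j80·0.0125) = 1 + j1 → |·| ≈ 1.4142, ∠ ≈ 45.00°
|T| = 0.25 · 1 / (1.4142) ≈ 0.17678
Gain = 20 log₁₀(0.17678) ≈ -15.05 dB
∠T = (0°) − (45.00°) = -45.00°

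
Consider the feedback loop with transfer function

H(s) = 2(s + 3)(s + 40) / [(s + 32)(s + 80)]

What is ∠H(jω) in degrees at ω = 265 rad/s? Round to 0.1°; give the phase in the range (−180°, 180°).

14.5°

At s = jω = j265:
zero (s+3): 3 + j265 → |·| = √(3²+265²) = √70234 ≈ 265.02, ∠ = arctan(265/3) ≈ 89.35°
zero (s+40): 40 + j265 → |·| = √(40²+265²) = √71825 ≈ 268, ∠ = arctan(265/40) ≈ 81.42°
pole (s+32): 32 + j265 → |·| = √(32²+265²) = √71249 ≈ 266.93, ∠ = arctan(265/32) ≈ 83.11°
pole (s+80): 80 + j265 → |·| = √(80²+265²) = √76625 ≈ 276.81, ∠ = arctan(265/80) ≈ 73.20°
∠H = 170.77° − 156.31° = 14.46°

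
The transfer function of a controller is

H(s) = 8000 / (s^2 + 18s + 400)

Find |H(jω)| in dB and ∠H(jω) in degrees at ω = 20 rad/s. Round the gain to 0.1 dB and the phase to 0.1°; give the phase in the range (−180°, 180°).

26.9 dB, -90.0°

At s = jω = j20:
quadratic: (j20)² + 18·j20 + 400 = 0 + j360 → |·| ≈ 360, ∠ ≈ 90.00°
|H| = 8000 / 360 ≈ 22.222
Gain = 20 log₁₀(22.222) ≈ 26.94 dB
∠H = 0.00° − 90.00° = -90.00°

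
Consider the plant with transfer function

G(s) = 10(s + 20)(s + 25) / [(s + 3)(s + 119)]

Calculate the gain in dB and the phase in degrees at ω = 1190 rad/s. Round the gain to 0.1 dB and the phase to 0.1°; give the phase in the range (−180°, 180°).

At s = jω = j1190:
zero (s+20): 20 + j1190 → |·| = √(20²+1190²) = √1416500 ≈ 1190.2, ∠ = arctan(1190/20) ≈ 89.04°
zero (s+25): 25 + j1190 → |·| = √(25²+1190²) = √1416725 ≈ 1190.3, ∠ = arctan(1190/25) ≈ 88.80°
pole (s+3): 3 + j1190 → |·| = √(3²+1190²) = √1416109 ≈ 1190, ∠ = arctan(1190/3) ≈ 89.86°
pole (s+119): 119 + j1190 → |·| = √(119²+1190²) = √1430261 ≈ 1195.9, ∠ = arctan(1190/119) ≈ 84.29°
|G| = 10 · 1.4167e+06 / 1.4231e+06 ≈ 9.955
Gain = 20 log₁₀(9.955) ≈ 19.96 dB
∠G = 177.84° − 174.15° = 3.69°

20.0 dB, 3.7°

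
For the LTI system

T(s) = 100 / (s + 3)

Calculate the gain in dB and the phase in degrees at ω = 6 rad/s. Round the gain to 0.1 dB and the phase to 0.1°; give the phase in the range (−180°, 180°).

23.5 dB, -63.4°

At s = jω = j6:
pole (s+3): 3 + j6 → |·| = √(3²+6²) = √45 ≈ 6.7082, ∠ = arctan(6/3) ≈ 63.43°
|T| = 100 / 6.7082 ≈ 14.907
Gain = 20 log₁₀(14.907) ≈ 23.47 dB
∠T = 0.00° − 63.43° = -63.43°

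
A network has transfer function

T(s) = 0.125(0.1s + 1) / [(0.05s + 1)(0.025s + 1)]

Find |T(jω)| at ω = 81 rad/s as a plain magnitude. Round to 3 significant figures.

0.108

At ω = 81 rad/s:
zero (1 + j81·0.1) = 1 + j8.1 → |·| ≈ 8.1615, ∠ ≈ 82.96°
pole (1 + j81·0.05) = 1 + j4.05 → |·| ≈ 4.1716, ∠ ≈ 76.13°
pole (1 + j81·0.025) = 1 + j2.025 → |·| ≈ 2.2585, ∠ ≈ 63.72°
|T| = 0.125 · 8.1615 / (4.1716 · 2.2585) ≈ 0.10828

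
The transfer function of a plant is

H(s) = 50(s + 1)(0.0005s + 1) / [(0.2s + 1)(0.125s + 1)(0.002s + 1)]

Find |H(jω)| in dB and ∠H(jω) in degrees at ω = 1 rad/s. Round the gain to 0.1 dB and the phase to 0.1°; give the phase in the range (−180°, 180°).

At ω = 1 rad/s:
zero (1 + j1·1) = 1 + j1 → |·| ≈ 1.4142, ∠ ≈ 45.00°
zero (1 + j1·0.0005) = 1 + j0.0005 → |·| ≈ 1, ∠ ≈ 0.03°
pole (1 + j1·0.2) = 1 + j0.2 → |·| ≈ 1.0198, ∠ ≈ 11.31°
pole (1 + j1·0.125) = 1 + j0.125 → |·| ≈ 1.0078, ∠ ≈ 7.13°
pole (1 + j1·0.002) = 1 + j0.002 → |·| ≈ 1, ∠ ≈ 0.11°
|H| = 50 · 1.4142 · 1 / (1.0198 · 1.0078 · 1) ≈ 68.8
Gain = 20 log₁₀(68.8) ≈ 36.75 dB
∠H = (45.00° + 0.03°) − (11.31° + 7.13° + 0.11°) = 26.48°

36.8 dB, 26.5°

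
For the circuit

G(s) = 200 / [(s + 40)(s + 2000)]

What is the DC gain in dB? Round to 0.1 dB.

G(0) = 200 / (40·2000) = 0.0025
20 log₁₀(0.0025) ≈ -52.04 dB

-52.0 dB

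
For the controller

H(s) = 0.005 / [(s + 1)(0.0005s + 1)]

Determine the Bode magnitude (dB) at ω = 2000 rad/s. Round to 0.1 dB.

At ω = 2000 rad/s:
pole (1 + j2000·1) = 1 + j2000 → |·| ≈ 2000, ∠ ≈ 89.97°
pole (1 + j2000·0.0005) = 1 + j1 → |·| ≈ 1.4142, ∠ ≈ 45.00°
|H| = 0.005 · 1 / (2000 · 1.4142) ≈ 1.7678e-06
Gain = 20 log₁₀(1.7678e-06) ≈ -115.05 dB

-115.1 dB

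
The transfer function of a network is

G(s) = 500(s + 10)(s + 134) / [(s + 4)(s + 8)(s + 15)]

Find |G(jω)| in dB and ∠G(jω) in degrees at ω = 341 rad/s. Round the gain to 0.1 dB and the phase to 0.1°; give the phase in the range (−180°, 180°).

3.9 dB, -108.6°

At s = jω = j341:
zero (s+10): 10 + j341 → |·| = √(10²+341²) = √116381 ≈ 341.15, ∠ = arctan(341/10) ≈ 88.32°
zero (s+134): 134 + j341 → |·| = √(134²+341²) = √134237 ≈ 366.38, ∠ = arctan(341/134) ≈ 68.55°
pole (s+4): 4 + j341 → |·| = √(4²+341²) = √116297 ≈ 341.02, ∠ = arctan(341/4) ≈ 89.33°
pole (s+8): 8 + j341 → |·| = √(8²+341²) = √116345 ≈ 341.09, ∠ = arctan(341/8) ≈ 88.66°
pole (s+15): 15 + j341 → |·| = √(15²+341²) = √116506 ≈ 341.33, ∠ = arctan(341/15) ≈ 87.48°
|G| = 500 · 1.2499e+05 / 3.9703e+07 ≈ 1.5741
Gain = 20 log₁₀(1.5741) ≈ 3.94 dB
∠G = 156.87° − 265.47° = -108.60°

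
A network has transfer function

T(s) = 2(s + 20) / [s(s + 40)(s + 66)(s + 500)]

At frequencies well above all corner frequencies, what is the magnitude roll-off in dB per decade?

Each pole contributes −20 dB/decade at high frequency; each zero contributes +20 dB/decade.
Net: 1 zero(s) − 4 pole(s) → -60 dB/decade.

-60 dB/decade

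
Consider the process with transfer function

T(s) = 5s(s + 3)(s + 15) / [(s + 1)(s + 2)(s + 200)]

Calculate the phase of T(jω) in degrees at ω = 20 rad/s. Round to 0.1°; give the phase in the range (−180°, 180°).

47.5°

At s = jω = j20:
zero (s+3): 3 + j20 → |·| = √(3²+20²) = √409 ≈ 20.224, ∠ = arctan(20/3) ≈ 81.47°
zero (s+15): 15 + j20 → |·| = √(15²+20²) = √625 ≈ 25, ∠ = arctan(20/15) ≈ 53.13°
zero at origin: s = j20 → |·| = 20, ∠ = 90.00°
pole (s+1): 1 + j20 → |·| = √(1²+20²) = √401 ≈ 20.025, ∠ = arctan(20/1) ≈ 87.14°
pole (s+2): 2 + j20 → |·| = √(2²+20²) = √404 ≈ 20.1, ∠ = arctan(20/2) ≈ 84.29°
pole (s+200): 200 + j20 → |·| = √(200²+20²) = √40400 ≈ 201, ∠ = arctan(20/200) ≈ 5.71°
∠T = 224.60° − 177.14° = 47.46°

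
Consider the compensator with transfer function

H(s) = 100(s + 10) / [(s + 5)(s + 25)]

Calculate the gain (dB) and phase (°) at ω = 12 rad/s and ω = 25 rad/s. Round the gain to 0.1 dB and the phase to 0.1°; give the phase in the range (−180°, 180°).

ω = 12: 12.7 dB, -42.8°; ω = 25: 9.5 dB, -55.5°

At s = jω = j12:
zero (s+10): 10 + j12 → |·| = √(10²+12²) = √244 ≈ 15.62, ∠ = arctan(12/10) ≈ 50.19°
pole (s+5): 5 + j12 → |·| = √(5²+12²) = √169 ≈ 13, ∠ = arctan(12/5) ≈ 67.38°
pole (s+25): 25 + j12 → |·| = √(25²+12²) = √769 ≈ 27.731, ∠ = arctan(12/25) ≈ 25.64°
|H| = 100 · 15.62 / 360.5 ≈ 4.3329
Gain = 20 log₁₀(4.3329) ≈ 12.74 dB
∠H = 50.19° − 93.02° = -42.83°

At s = jω = j25:
zero (s+10): 10 + j25 → |·| = √(10²+25²) = √725 ≈ 26.926, ∠ = arctan(25/10) ≈ 68.20°
pole (s+5): 5 + j25 → |·| = √(5²+25²) = √650 ≈ 25.495, ∠ = arctan(25/5) ≈ 78.69°
pole (s+25): 25 + j25 → |·| = √(25²+25²) = √1250 ≈ 35.355, ∠ = arctan(25/25) ≈ 45.00°
|H| = 100 · 26.926 / 901.38 ≈ 2.9872
Gain = 20 log₁₀(2.9872) ≈ 9.51 dB
∠H = 68.20° − 123.69° = -55.49°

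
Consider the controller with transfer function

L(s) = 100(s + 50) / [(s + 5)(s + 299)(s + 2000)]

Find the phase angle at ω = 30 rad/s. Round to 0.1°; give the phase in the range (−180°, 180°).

-56.2°

At s = jω = j30:
zero (s+50): 50 + j30 → |·| = √(50²+30²) = √3400 ≈ 58.31, ∠ = arctan(30/50) ≈ 30.96°
pole (s+5): 5 + j30 → |·| = √(5²+30²) = √925 ≈ 30.414, ∠ = arctan(30/5) ≈ 80.54°
pole (s+299): 299 + j30 → |·| = √(299²+30²) = √90301 ≈ 300.5, ∠ = arctan(30/299) ≈ 5.73°
pole (s+2000): 2000 + j30 → |·| = √(2000²+30²) = √4000900 ≈ 2000.2, ∠ = arctan(30/2000) ≈ 0.86°
∠L = 30.96° − 87.13° = -56.17°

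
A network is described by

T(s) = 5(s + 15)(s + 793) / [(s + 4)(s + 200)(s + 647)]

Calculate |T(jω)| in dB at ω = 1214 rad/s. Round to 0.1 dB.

-47.4 dB

At s = jω = j1214:
zero (s+15): 15 + j1214 → |·| = √(15²+1214²) = √1474021 ≈ 1214.1, ∠ = arctan(1214/15) ≈ 89.29°
zero (s+793): 793 + j1214 → |·| = √(793²+1214²) = √2102645 ≈ 1450, ∠ = arctan(1214/793) ≈ 56.85°
pole (s+4): 4 + j1214 → |·| = √(4²+1214²) = √1473812 ≈ 1214, ∠ = arctan(1214/4) ≈ 89.81°
pole (s+200): 200 + j1214 → |·| = √(200²+1214²) = √1513796 ≈ 1230.4, ∠ = arctan(1214/200) ≈ 80.64°
pole (s+647): 647 + j1214 → |·| = √(647²+1214²) = √1892405 ≈ 1375.6, ∠ = arctan(1214/647) ≈ 61.94°
|T| = 5 · 1.7604e+06 / 2.0547e+09 ≈ 0.0042838
Gain = 20 log₁₀(0.0042838) ≈ -47.36 dB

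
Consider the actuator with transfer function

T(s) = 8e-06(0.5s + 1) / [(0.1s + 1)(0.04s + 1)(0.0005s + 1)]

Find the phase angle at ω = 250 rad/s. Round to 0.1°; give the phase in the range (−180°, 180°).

At ω = 250 rad/s:
zero (1 + j250·0.5) = 1 + j125 → |·| ≈ 125, ∠ ≈ 89.54°
pole (1 + j250·0.1) = 1 + j25 → |·| ≈ 25.02, ∠ ≈ 87.71°
pole (1 + j250·0.04) = 1 + j10 → |·| ≈ 10.05, ∠ ≈ 84.29°
pole (1 + j250·0.0005) = 1 + j0.125 → |·| ≈ 1.0078, ∠ ≈ 7.13°
∠T = (89.54°) − (87.71° + 84.29° + 7.13°) = -89.59°

-89.6°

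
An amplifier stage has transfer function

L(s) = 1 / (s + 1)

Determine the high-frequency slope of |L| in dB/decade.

Each pole contributes −20 dB/decade at high frequency; each zero contributes +20 dB/decade.
Net: 0 zero(s) − 1 pole(s) → -20 dB/decade.

-20 dB/decade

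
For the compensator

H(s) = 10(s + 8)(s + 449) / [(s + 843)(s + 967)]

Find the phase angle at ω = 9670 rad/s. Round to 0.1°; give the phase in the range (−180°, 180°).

At s = jω = j9670:
zero (s+8): 8 + j9670 → |·| = √(8²+9670²) = √93508964 ≈ 9670, ∠ = arctan(9670/8) ≈ 89.95°
zero (s+449): 449 + j9670 → |·| = √(449²+9670²) = √93710501 ≈ 9680.4, ∠ = arctan(9670/449) ≈ 87.34°
pole (s+843): 843 + j9670 → |·| = √(843²+9670²) = √94219549 ≈ 9706.7, ∠ = arctan(9670/843) ≈ 85.02°
pole (s+967): 967 + j9670 → |·| = √(967²+9670²) = √94443989 ≈ 9718.2, ∠ = arctan(9670/967) ≈ 84.29°
∠H = 177.29° − 169.31° = 7.98°

8.0°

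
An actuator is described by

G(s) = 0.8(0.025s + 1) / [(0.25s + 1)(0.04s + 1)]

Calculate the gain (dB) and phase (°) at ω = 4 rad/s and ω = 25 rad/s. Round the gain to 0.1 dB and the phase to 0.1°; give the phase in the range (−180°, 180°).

ω = 4: -5.0 dB, -48.4°; ω = 25: -19.5 dB, -93.9°

At ω = 4 rad/s:
zero (1 + j4·0.025) = 1 + j0.1 → |·| ≈ 1.005, ∠ ≈ 5.71°
pole (1 + j4·0.25) = 1 + j1 → |·| ≈ 1.4142, ∠ ≈ 45.00°
pole (1 + j4·0.04) = 1 + j0.16 → |·| ≈ 1.0127, ∠ ≈ 9.09°
|G| = 0.8 · 1.005 / (1.4142 · 1.0127) ≈ 0.56139
Gain = 20 log₁₀(0.56139) ≈ -5.01 dB
∠G = (5.71°) − (45.00° + 9.09°) = -48.38°

At ω = 25 rad/s:
zero (1 + j25·0.025) = 1 + j0.625 → |·| ≈ 1.1792, ∠ ≈ 32.01°
pole (1 + j25·0.25) = 1 + j6.25 → |·| ≈ 6.3295, ∠ ≈ 80.91°
pole (1 + j25·0.04) = 1 + j1 → |·| ≈ 1.4142, ∠ ≈ 45.00°
|G| = 0.8 · 1.1792 / (6.3295 · 1.4142) ≈ 0.10539
Gain = 20 log₁₀(0.10539) ≈ -19.54 dB
∠G = (32.01°) − (80.91° + 45.00°) = -93.90°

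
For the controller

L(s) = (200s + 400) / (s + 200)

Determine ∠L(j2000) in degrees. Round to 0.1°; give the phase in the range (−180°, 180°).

5.7°

Substitute s = j2000:
Numerator: 200(j2000) + 400 = 400 + j400000
Denominator: (j2000) + 200 = 200 + j2000
|N| = √(400² + 400000²) ≈ 4e+05, ∠N ≈ 89.94°
|D| = √(200² + 2000²) ≈ 2010, ∠D ≈ 84.29°
∠L = 89.94° − 84.29° = 5.65°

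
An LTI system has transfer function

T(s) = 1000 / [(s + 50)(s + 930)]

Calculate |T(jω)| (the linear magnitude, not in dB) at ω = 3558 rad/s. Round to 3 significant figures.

At s = jω = j3558:
pole (s+50): 50 + j3558 → |·| = √(50²+3558²) = √12661864 ≈ 3558.4, ∠ = arctan(3558/50) ≈ 89.19°
pole (s+930): 930 + j3558 → |·| = √(930²+3558²) = √13524264 ≈ 3677.5, ∠ = arctan(3558/930) ≈ 75.35°
|T| = 1000 / 1.3086e+07 ≈ 7.6418e-05

7.64e-05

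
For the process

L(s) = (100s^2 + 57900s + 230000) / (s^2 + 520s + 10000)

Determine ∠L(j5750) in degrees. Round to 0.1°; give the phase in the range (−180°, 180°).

-0.6°

Substitute s = j5750:
Numerator: 100(j5750)^2 + 57900(j5750) + 230000 = -3306020000 + j332925000
Denominator: (j5750)^2 + 520(j5750) + 10000 = -33052500 + j2990000
|N| = √(3306020000² + 332925000²) ≈ 3.3227e+09, ∠N ≈ 174.25°
|D| = √(33052500² + 2990000²) ≈ 3.3187e+07, ∠D ≈ 174.83°
∠L = 174.25° − 174.83° = -0.58°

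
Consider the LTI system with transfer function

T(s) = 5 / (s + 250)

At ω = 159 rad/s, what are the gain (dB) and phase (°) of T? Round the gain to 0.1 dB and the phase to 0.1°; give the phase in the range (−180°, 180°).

-35.5 dB, -32.5°

Substitute s = j159:
Numerator: 5 = 5 + j0
Denominator: (j159) + 250 = 250 + j159
|N| = √(5² + 0²) ≈ 5, ∠N ≈ 0.00°
|D| = √(250² + 159²) ≈ 296.28, ∠D ≈ 32.46°
|T| = 5 / 296.28 ≈ 0.016876
Gain = 20 log₁₀(0.016876) ≈ -35.45 dB
∠T = 0.00° − 32.46° = -32.46°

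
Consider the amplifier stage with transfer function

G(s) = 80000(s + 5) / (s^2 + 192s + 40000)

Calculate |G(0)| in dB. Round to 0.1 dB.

20.0 dB

G(0) = 80000·5 / 40000 = 10
20 log₁₀(10) ≈ 20.00 dB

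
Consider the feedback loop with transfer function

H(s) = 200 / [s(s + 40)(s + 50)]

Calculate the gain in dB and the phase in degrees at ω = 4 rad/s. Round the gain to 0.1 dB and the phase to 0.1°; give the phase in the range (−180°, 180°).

At s = jω = j4:
pole (s+40): 40 + j4 → |·| = √(40²+4²) = √1616 ≈ 40.2, ∠ = arctan(4/40) ≈ 5.71°
pole (s+50): 50 + j4 → |·| = √(50²+4²) = √2516 ≈ 50.16, ∠ = arctan(4/50) ≈ 4.57°
pole at origin: |s| = 4, ∠ = 90.00° (in denominator)
|H| = 200 / 8065.7 ≈ 0.024796
Gain = 20 log₁₀(0.024796) ≈ -32.11 dB
∠H = 0.00° − 100.28° = -100.28°

-32.1 dB, -100.3°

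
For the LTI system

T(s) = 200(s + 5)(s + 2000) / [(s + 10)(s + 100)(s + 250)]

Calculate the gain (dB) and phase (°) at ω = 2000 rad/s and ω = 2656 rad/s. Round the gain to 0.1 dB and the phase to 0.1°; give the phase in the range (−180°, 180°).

At s = jω = j2000:
zero (s+5): 5 + j2000 → |·| = √(5²+2000²) = √4000025 ≈ 2000, ∠ = arctan(2000/5) ≈ 89.86°
zero (s+2000): 2000 + j2000 → |·| = √(2000²+2000²) = √8000000 ≈ 2828.4, ∠ = arctan(2000/2000) ≈ 45.00°
pole (s+10): 10 + j2000 → |·| = √(10²+2000²) = √4000100 ≈ 2000, ∠ = arctan(2000/10) ≈ 89.71°
pole (s+100): 100 + j2000 → |·| = √(100²+2000²) = √4010000 ≈ 2002.5, ∠ = arctan(2000/100) ≈ 87.14°
pole (s+250): 250 + j2000 → |·| = √(250²+2000²) = √4062500 ≈ 2015.6, ∠ = arctan(2000/250) ≈ 82.87°
|T| = 200 · 5.6568e+06 / 8.0725e+09 ≈ 0.14015
Gain = 20 log₁₀(0.14015) ≈ -17.07 dB
∠T = 134.86° − 259.72° = -124.86°

At s = jω = j2656:
zero (s+5): 5 + j2656 → |·| = √(5²+2656²) = √7054361 ≈ 2656, ∠ = arctan(2656/5) ≈ 89.89°
zero (s+2000): 2000 + j2656 → |·| = √(2000²+2656²) = √11054336 ≈ 3324.8, ∠ = arctan(2656/2000) ≈ 53.02°
pole (s+10): 10 + j2656 → |·| = √(10²+2656²) = √7054436 ≈ 2656, ∠ = arctan(2656/10) ≈ 89.78°
pole (s+100): 100 + j2656 → |·| = √(100²+2656²) = √7064336 ≈ 2657.9, ∠ = arctan(2656/100) ≈ 87.84°
pole (s+250): 250 + j2656 → |·| = √(250²+2656²) = √7116836 ≈ 2667.7, ∠ = arctan(2656/250) ≈ 84.62°
|T| = 200 · 8.8307e+06 / 1.8832e+10 ≈ 0.093784
Gain = 20 log₁₀(0.093784) ≈ -20.56 dB
∠T = 142.91° − 262.24° = -119.33°

ω = 2000: -17.1 dB, -124.9°; ω = 2656: -20.6 dB, -119.3°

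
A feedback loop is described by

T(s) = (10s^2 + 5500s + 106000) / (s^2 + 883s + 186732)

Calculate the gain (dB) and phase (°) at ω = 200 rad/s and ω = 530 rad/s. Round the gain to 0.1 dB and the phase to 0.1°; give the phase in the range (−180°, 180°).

ω = 200: 13.9 dB, 54.7°; ω = 530: 18.4 dB, 31.5°

Substitute s = j200:
Numerator: 10(j200)^2 + 5500(j200) + 106000 = -294000 + j1100000
Denominator: (j200)^2 + 883(j200) + 186732 = 146732 + j176600
|N| = √(294000² + 1100000²) ≈ 1.1386e+06, ∠N ≈ 104.96°
|D| = √(146732² + 176600²) ≈ 2.296e+05, ∠D ≈ 50.28°
|T| = 1.1386e+06 / 2.296e+05 ≈ 4.9591
Gain = 20 log₁₀(4.9591) ≈ 13.91 dB
∠T = 104.96° − 50.28° = 54.68°

Substitute s = j530:
Numerator: 10(j530)^2 + 5500(j530) + 106000 = -2703000 + j2915000
Denominator: (j530)^2 + 883(j530) + 186732 = -94168 + j467990
|N| = √(2703000² + 2915000²) ≈ 3.9754e+06, ∠N ≈ 132.84°
|D| = √(94168² + 467990²) ≈ 4.7737e+05, ∠D ≈ 101.38°
|T| = 3.9754e+06 / 4.7737e+05 ≈ 8.3277
Gain = 20 log₁₀(8.3277) ≈ 18.41 dB
∠T = 132.84° − 101.38° = 31.46°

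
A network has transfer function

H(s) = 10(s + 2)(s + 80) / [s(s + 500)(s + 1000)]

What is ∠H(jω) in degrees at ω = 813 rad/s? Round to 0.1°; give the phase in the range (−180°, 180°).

At s = jω = j813:
zero (s+2): 2 + j813 → |·| = √(2²+813²) = √660973 ≈ 813, ∠ = arctan(813/2) ≈ 89.86°
zero (s+80): 80 + j813 → |·| = √(80²+813²) = √667369 ≈ 816.93, ∠ = arctan(813/80) ≈ 84.38°
pole (s+500): 500 + j813 → |·| = √(500²+813²) = √910969 ≈ 954.45, ∠ = arctan(813/500) ≈ 58.41°
pole (s+1000): 1000 + j813 → |·| = √(1000²+813²) = √1660969 ≈ 1288.8, ∠ = arctan(813/1000) ≈ 39.11°
pole at origin: |s| = 813, ∠ = 90.00° (in denominator)
∠H = 174.24° − 187.52° = -13.28°

-13.3°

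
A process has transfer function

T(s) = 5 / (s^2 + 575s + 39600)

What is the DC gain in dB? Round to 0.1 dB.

T(0) = 5 / 39600 ≈ 0.00012626
20 log₁₀(0.00012626) ≈ -77.97 dB

-78.0 dB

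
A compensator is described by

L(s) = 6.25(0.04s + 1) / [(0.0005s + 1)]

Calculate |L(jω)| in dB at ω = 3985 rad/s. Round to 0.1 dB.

53.0 dB

At ω = 3985 rad/s:
zero (1 + j3985·0.04) = 1 + j159.4 → |·| ≈ 159.4, ∠ ≈ 89.64°
pole (1 + j3985·0.0005) = 1 + j1.9925 → |·| ≈ 2.2294, ∠ ≈ 63.35°
|L| = 6.25 · 159.4 / (2.2294) ≈ 446.87
Gain = 20 log₁₀(446.87) ≈ 53.00 dB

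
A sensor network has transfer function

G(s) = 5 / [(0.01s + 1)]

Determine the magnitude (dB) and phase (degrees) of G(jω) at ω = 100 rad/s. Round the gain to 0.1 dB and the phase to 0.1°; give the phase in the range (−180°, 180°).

11.0 dB, -45.0°

At ω = 100 rad/s:
pole (1 + j100·0.01) = 1 + j1 → |·| ≈ 1.4142, ∠ ≈ 45.00°
|G| = 5 · 1 / (1.4142) ≈ 3.5356
Gain = 20 log₁₀(3.5356) ≈ 10.97 dB
∠G = (0°) − (45.00°) = -45.00°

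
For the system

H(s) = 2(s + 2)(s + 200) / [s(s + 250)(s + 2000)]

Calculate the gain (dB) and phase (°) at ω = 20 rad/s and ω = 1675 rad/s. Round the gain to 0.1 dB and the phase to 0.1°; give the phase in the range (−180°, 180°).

ω = 20: -61.9 dB, -5.1°; ω = 1675: -62.3 dB, -38.3°

At s = jω = j20:
zero (s+2): 2 + j20 → |·| = √(2²+20²) = √404 ≈ 20.1, ∠ = arctan(20/2) ≈ 84.29°
zero (s+200): 200 + j20 → |·| = √(200²+20²) = √40400 ≈ 201, ∠ = arctan(20/200) ≈ 5.71°
pole (s+250): 250 + j20 → |·| = √(250²+20²) = √62900 ≈ 250.8, ∠ = arctan(20/250) ≈ 4.57°
pole (s+2000): 2000 + j20 → |·| = √(2000²+20²) = √4000400 ≈ 2000.1, ∠ = arctan(20/2000) ≈ 0.57°
pole at origin: |s| = 20, ∠ = 90.00° (in denominator)
|H| = 2 · 4040.1 / 1.0033e+07 ≈ 0.00080536
Gain = 20 log₁₀(0.00080536) ≈ -61.88 dB
∠H = 90.00° − 95.14° = -5.14°

At s = jω = j1675:
zero (s+2): 2 + j1675 → |·| = √(2²+1675²) = √2805629 ≈ 1675, ∠ = arctan(1675/2) ≈ 89.93°
zero (s+200): 200 + j1675 → |·| = √(200²+1675²) = √2845625 ≈ 1686.9, ∠ = arctan(1675/200) ≈ 83.19°
pole (s+250): 250 + j1675 → |·| = √(250²+1675²) = √2868125 ≈ 1693.6, ∠ = arctan(1675/250) ≈ 81.51°
pole (s+2000): 2000 + j1675 → |·| = √(2000²+1675²) = √6805625 ≈ 2608.8, ∠ = arctan(1675/2000) ≈ 39.95°
pole at origin: |s| = 1675, ∠ = 90.00° (in denominator)
|H| = 2 · 2.8256e+06 / 7.4006e+09 ≈ 0.00076361
Gain = 20 log₁₀(0.00076361) ≈ -62.34 dB
∠H = 173.12° − 211.46° = -38.34°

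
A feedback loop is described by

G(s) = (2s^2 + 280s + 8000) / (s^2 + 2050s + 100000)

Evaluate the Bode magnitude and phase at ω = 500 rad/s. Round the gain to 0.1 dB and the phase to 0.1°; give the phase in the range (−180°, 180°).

-6.1 dB, 65.8°

Substitute s = j500:
Numerator: 2(j500)^2 + 280(j500) + 8000 = -492000 + j140000
Denominator: (j500)^2 + 2050(j500) + 100000 = -150000 + j1025000
|N| = √(492000² + 140000²) ≈ 5.1153e+05, ∠N ≈ 164.12°
|D| = √(150000² + 1025000²) ≈ 1.0359e+06, ∠D ≈ 98.33°
|G| = 5.1153e+05 / 1.0359e+06 ≈ 0.4938
Gain = 20 log₁₀(0.4938) ≈ -6.13 dB
∠G = 164.12° − 98.33° = 65.79°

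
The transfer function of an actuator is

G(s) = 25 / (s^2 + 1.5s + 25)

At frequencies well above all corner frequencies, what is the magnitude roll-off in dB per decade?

Each pole contributes −20 dB/decade at high frequency; each zero contributes +20 dB/decade.
Net: 0 zero(s) − 2 pole(s) → -40 dB/decade.

-40 dB/decade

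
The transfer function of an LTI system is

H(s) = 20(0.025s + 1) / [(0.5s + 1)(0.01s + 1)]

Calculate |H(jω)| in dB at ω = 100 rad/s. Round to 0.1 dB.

-2.4 dB

At ω = 100 rad/s:
zero (1 + j100·0.025) = 1 + j2.5 → |·| ≈ 2.6926, ∠ ≈ 68.20°
pole (1 + j100·0.5) = 1 + j50 → |·| ≈ 50.01, ∠ ≈ 88.85°
pole (1 + j100·0.01) = 1 + j1 → |·| ≈ 1.4142, ∠ ≈ 45.00°
|H| = 20 · 2.6926 / (50.01 · 1.4142) ≈ 0.76144
Gain = 20 log₁₀(0.76144) ≈ -2.37 dB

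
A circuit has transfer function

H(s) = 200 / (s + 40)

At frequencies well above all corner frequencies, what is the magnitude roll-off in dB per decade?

Each pole contributes −20 dB/decade at high frequency; each zero contributes +20 dB/decade.
Net: 0 zero(s) − 1 pole(s) → -20 dB/decade.

-20 dB/decade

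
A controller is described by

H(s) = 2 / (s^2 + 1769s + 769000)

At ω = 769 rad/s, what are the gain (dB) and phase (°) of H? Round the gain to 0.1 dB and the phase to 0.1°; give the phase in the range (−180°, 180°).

-116.7 dB, -82.6°

Substitute s = j769:
Numerator: 2 = 2 + j0
Denominator: (j769)^2 + 1769(j769) + 769000 = 177639 + j1360361
|N| = √(2² + 0²) ≈ 2, ∠N ≈ 0.00°
|D| = √(177639² + 1360361²) ≈ 1.3719e+06, ∠D ≈ 82.56°
|H| = 2 / 1.3719e+06 ≈ 1.4578e-06
Gain = 20 log₁₀(1.4578e-06) ≈ -116.73 dB
∠H = 0.00° − 82.56° = -82.56°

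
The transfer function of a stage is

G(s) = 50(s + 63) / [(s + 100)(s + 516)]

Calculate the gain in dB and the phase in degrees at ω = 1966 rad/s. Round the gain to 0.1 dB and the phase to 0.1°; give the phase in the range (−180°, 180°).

At s = jω = j1966:
zero (s+63): 63 + j1966 → |·| = √(63²+1966²) = √3869125 ≈ 1967, ∠ = arctan(1966/63) ≈ 88.16°
pole (s+100): 100 + j1966 → |·| = √(100²+1966²) = √3875156 ≈ 1968.5, ∠ = arctan(1966/100) ≈ 87.09°
pole (s+516): 516 + j1966 → |·| = √(516²+1966²) = √4131412 ≈ 2032.6, ∠ = arctan(1966/516) ≈ 75.29°
|G| = 50 · 1967 / 4.0012e+06 ≈ 0.02458
Gain = 20 log₁₀(0.02458) ≈ -32.19 dB
∠G = 88.16° − 162.38° = -74.22°

-32.2 dB, -74.2°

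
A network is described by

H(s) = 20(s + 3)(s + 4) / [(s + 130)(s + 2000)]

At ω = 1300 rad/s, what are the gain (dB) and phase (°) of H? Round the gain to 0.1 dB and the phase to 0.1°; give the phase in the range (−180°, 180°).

20.7 dB, 62.4°

At s = jω = j1300:
zero (s+3): 3 + j1300 → |·| = √(3²+1300²) = √1690009 ≈ 1300, ∠ = arctan(1300/3) ≈ 89.87°
zero (s+4): 4 + j1300 → |·| = √(4²+1300²) = √1690016 ≈ 1300, ∠ = arctan(1300/4) ≈ 89.82°
pole (s+130): 130 + j1300 → |·| = √(130²+1300²) = √1706900 ≈ 1306.5, ∠ = arctan(1300/130) ≈ 84.29°
pole (s+2000): 2000 + j1300 → |·| = √(2000²+1300²) = √5690000 ≈ 2385.4, ∠ = arctan(1300/2000) ≈ 33.02°
|H| = 20 · 1.69e+06 / 3.1165e+06 ≈ 10.845
Gain = 20 log₁₀(10.845) ≈ 20.70 dB
∠H = 179.69° − 117.31° = 62.38°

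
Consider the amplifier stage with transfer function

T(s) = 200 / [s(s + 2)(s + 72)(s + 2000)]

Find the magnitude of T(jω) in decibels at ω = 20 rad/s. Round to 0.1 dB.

-109.6 dB

At s = jω = j20:
pole (s+2): 2 + j20 → |·| = √(2²+20²) = √404 ≈ 20.1, ∠ = arctan(20/2) ≈ 84.29°
pole (s+72): 72 + j20 → |·| = √(72²+20²) = √5584 ≈ 74.726, ∠ = arctan(20/72) ≈ 15.52°
pole (s+2000): 2000 + j20 → |·| = √(2000²+20²) = √4000400 ≈ 2000.1, ∠ = arctan(20/2000) ≈ 0.57°
pole at origin: |s| = 20, ∠ = 90.00° (in denominator)
|T| = 200 / 6.0083e+07 ≈ 3.3287e-06
Gain = 20 log₁₀(3.3287e-06) ≈ -109.55 dB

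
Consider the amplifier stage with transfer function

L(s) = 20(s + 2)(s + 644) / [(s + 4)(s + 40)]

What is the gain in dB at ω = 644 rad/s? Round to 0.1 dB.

At s = jω = j644:
zero (s+2): 2 + j644 → |·| = √(2²+644²) = √414740 ≈ 644, ∠ = arctan(644/2) ≈ 89.82°
zero (s+644): 644 + j644 → |·| = √(644²+644²) = √829472 ≈ 910.75, ∠ = arctan(644/644) ≈ 45.00°
pole (s+4): 4 + j644 → |·| = √(4²+644²) = √414752 ≈ 644.01, ∠ = arctan(644/4) ≈ 89.64°
pole (s+40): 40 + j644 → |·| = √(40²+644²) = √416336 ≈ 645.24, ∠ = arctan(644/40) ≈ 86.45°
|L| = 20 · 5.8652e+05 / 4.1554e+05 ≈ 28.229
Gain = 20 log₁₀(28.229) ≈ 29.01 dB

29.0 dB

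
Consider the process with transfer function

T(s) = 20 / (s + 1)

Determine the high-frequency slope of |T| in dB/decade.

-20 dB/decade

Each pole contributes −20 dB/decade at high frequency; each zero contributes +20 dB/decade.
Net: 0 zero(s) − 1 pole(s) → -20 dB/decade.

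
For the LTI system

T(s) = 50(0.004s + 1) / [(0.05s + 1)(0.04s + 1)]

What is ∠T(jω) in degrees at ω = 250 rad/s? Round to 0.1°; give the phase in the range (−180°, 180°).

At ω = 250 rad/s:
zero (1 + j250·0.004) = 1 + j1 → |·| ≈ 1.4142, ∠ ≈ 45.00°
pole (1 + j250·0.05) = 1 + j12.5 → |·| ≈ 12.54, ∠ ≈ 85.43°
pole (1 + j250·0.04) = 1 + j10 → |·| ≈ 10.05, ∠ ≈ 84.29°
∠T = (45.00°) − (85.43° + 84.29°) = -124.72°

-124.7°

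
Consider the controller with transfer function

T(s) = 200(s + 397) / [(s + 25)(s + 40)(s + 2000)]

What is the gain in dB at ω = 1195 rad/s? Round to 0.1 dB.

-82.4 dB

At s = jω = j1195:
zero (s+397): 397 + j1195 → |·| = √(397²+1195²) = √1585634 ≈ 1259.2, ∠ = arctan(1195/397) ≈ 71.62°
pole (s+25): 25 + j1195 → |·| = √(25²+1195²) = √1428650 ≈ 1195.3, ∠ = arctan(1195/25) ≈ 88.80°
pole (s+40): 40 + j1195 → |·| = √(40²+1195²) = √1429625 ≈ 1195.7, ∠ = arctan(1195/40) ≈ 88.08°
pole (s+2000): 2000 + j1195 → |·| = √(2000²+1195²) = √5428025 ≈ 2329.8, ∠ = arctan(1195/2000) ≈ 30.86°
|T| = 200 · 1259.2 / 3.3298e+09 ≈ 7.5632e-05
Gain = 20 log₁₀(7.5632e-05) ≈ -82.43 dB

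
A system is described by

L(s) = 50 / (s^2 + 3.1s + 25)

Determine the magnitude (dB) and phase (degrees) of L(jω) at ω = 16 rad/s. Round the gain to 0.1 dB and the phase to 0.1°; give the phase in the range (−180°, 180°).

-13.5 dB, -167.9°

At s = jω = j16:
quadratic: (j16)² + 3.1·j16 + 25 = -231 + j49.6 → |·| ≈ 236.27, ∠ ≈ 167.88°
|L| = 50 / 236.27 ≈ 0.21162
Gain = 20 log₁₀(0.21162) ≈ -13.49 dB
∠L = 0.00° − 167.88° = -167.88°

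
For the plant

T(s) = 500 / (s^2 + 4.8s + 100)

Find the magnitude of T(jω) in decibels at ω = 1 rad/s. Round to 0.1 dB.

At s = jω = j1:
quadratic: (j1)² + 4.8·j1 + 100 = 99 + j4.8 → |·| ≈ 99.116, ∠ ≈ 2.78°
|T| = 500 / 99.116 ≈ 5.0446
Gain = 20 log₁₀(5.0446) ≈ 14.06 dB

14.1 dB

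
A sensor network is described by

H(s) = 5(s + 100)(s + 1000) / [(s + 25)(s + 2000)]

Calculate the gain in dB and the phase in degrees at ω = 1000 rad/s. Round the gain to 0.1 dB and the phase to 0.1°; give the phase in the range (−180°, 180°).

10.0 dB, 14.2°

At s = jω = j1000:
zero (s+100): 100 + j1000 → |·| = √(100²+1000²) = √1010000 ≈ 1005, ∠ = arctan(1000/100) ≈ 84.29°
zero (s+1000): 1000 + j1000 → |·| = √(1000²+1000²) = √2000000 ≈ 1414.2, ∠ = arctan(1000/1000) ≈ 45.00°
pole (s+25): 25 + j1000 → |·| = √(25²+1000²) = √1000625 ≈ 1000.3, ∠ = arctan(1000/25) ≈ 88.57°
pole (s+2000): 2000 + j1000 → |·| = √(2000²+1000²) = √5000000 ≈ 2236.1, ∠ = arctan(1000/2000) ≈ 26.57°
|H| = 5 · 1.4213e+06 / 2.2368e+06 ≈ 3.1771
Gain = 20 log₁₀(3.1771) ≈ 10.04 dB
∠H = 129.29° − 115.14° = 14.15°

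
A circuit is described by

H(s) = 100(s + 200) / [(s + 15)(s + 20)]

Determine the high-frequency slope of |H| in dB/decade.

Each pole contributes −20 dB/decade at high frequency; each zero contributes +20 dB/decade.
Net: 1 zero(s) − 2 pole(s) → -20 dB/decade.

-20 dB/decade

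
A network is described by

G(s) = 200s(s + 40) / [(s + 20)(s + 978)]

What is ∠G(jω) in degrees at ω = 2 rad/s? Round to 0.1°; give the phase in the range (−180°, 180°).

At s = jω = j2:
zero (s+40): 40 + j2 → |·| = √(40²+2²) = √1604 ≈ 40.05, ∠ = arctan(2/40) ≈ 2.86°
zero at origin: s = j2 → |·| = 2, ∠ = 90.00°
pole (s+20): 20 + j2 → |·| = √(20²+2²) = √404 ≈ 20.1, ∠ = arctan(2/20) ≈ 5.71°
pole (s+978): 978 + j2 → |·| = √(978²+2²) = √956488 ≈ 978, ∠ = arctan(2/978) ≈ 0.12°
∠G = 92.86° − 5.83° = 87.03°

87.0°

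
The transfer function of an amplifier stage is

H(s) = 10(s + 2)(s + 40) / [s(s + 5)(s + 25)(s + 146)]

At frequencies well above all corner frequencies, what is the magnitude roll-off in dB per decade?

-40 dB/decade

Each pole contributes −20 dB/decade at high frequency; each zero contributes +20 dB/decade.
Net: 2 zero(s) − 4 pole(s) → -40 dB/decade.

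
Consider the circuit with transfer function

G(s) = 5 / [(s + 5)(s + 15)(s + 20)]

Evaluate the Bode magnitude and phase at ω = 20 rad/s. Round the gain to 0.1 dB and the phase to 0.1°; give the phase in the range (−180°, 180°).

At s = jω = j20:
pole (s+5): 5 + j20 → |·| = √(5²+20²) = √425 ≈ 20.616, ∠ = arctan(20/5) ≈ 75.96°
pole (s+15): 15 + j20 → |·| = √(15²+20²) = √625 ≈ 25, ∠ = arctan(20/15) ≈ 53.13°
pole (s+20): 20 + j20 → |·| = √(20²+20²) = √800 ≈ 28.284, ∠ = arctan(20/20) ≈ 45.00°
|G| = 5 / 14578 ≈ 0.00034298
Gain = 20 log₁₀(0.00034298) ≈ -69.29 dB
∠G = 0.00° − 174.09° = -174.09°

-69.3 dB, -174.1°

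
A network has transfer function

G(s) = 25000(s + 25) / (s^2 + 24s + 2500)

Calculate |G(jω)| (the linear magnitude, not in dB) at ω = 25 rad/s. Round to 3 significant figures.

At s = jω = j25:
zero (s+25): 25 + j25 → |·| = √(25²+25²) = √1250 ≈ 35.355, ∠ = arctan(25/25) ≈ 45.00°
quadratic: (j25)² + 24·j25 + 2500 = 1875 + j600 → |·| ≈ 1968.7, ∠ ≈ 17.74°
|G| = 25000 · 35.355 / 1968.7 ≈ 448.96

449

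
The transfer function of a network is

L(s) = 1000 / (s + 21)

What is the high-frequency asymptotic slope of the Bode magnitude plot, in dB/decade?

Each pole contributes −20 dB/decade at high frequency; each zero contributes +20 dB/decade.
Net: 0 zero(s) − 1 pole(s) → -20 dB/decade.

-20 dB/decade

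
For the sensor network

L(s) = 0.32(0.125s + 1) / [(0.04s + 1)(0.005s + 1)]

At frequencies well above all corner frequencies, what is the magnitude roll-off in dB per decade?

Each pole contributes −20 dB/decade at high frequency; each zero contributes +20 dB/decade.
Net: 1 zero(s) − 2 pole(s) → -20 dB/decade.

-20 dB/decade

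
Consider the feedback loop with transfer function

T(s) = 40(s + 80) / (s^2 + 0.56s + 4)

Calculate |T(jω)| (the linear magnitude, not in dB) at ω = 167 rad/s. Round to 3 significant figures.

At s = jω = j167:
zero (s+80): 80 + j167 → |·| = √(80²+167²) = √34289 ≈ 185.17, ∠ = arctan(167/80) ≈ 64.40°
quadratic: (j167)² + 0.56·j167 + 4 = -27885 + j93.52 → |·| ≈ 27885, ∠ ≈ 179.81°
|T| = 40 · 185.17 / 27885 ≈ 0.26562

0.266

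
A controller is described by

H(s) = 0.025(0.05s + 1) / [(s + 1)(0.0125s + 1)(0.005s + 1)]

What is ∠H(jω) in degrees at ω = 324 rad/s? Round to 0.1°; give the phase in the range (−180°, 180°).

At ω = 324 rad/s:
zero (1 + j324·0.05) = 1 + j16.2 → |·| ≈ 16.231, ∠ ≈ 86.47°
pole (1 + j324·1) = 1 + j324 → |·| ≈ 324, ∠ ≈ 89.82°
pole (1 + j324·0.0125) = 1 + j4.05 → |·| ≈ 4.1716, ∠ ≈ 76.13°
pole (1 + j324·0.005) = 1 + j1.62 → |·| ≈ 1.9038, ∠ ≈ 58.31°
∠H = (86.47°) − (89.82° + 76.13° + 58.31°) = -137.79°

-137.8°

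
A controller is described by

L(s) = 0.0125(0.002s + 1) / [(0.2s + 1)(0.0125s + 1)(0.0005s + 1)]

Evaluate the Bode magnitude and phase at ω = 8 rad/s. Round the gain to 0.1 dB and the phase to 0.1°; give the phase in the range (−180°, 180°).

At ω = 8 rad/s:
zero (1 + j8·0.002) = 1 + j0.016 → |·| ≈ 1.0001, ∠ ≈ 0.92°
pole (1 + j8·0.2) = 1 + j1.6 → |·| ≈ 1.8868, ∠ ≈ 57.99°
pole (1 + j8·0.0125) = 1 + j0.1 → |·| ≈ 1.005, ∠ ≈ 5.71°
pole (1 + j8·0.0005) = 1 + j0.004 → |·| ≈ 1, ∠ ≈ 0.23°
|L| = 0.0125 · 1.0001 / (1.8868 · 1.005 · 1) ≈ 0.0065927
Gain = 20 log₁₀(0.0065927) ≈ -43.62 dB
∠L = (0.92°) − (57.99° + 5.71° + 0.23°) = -63.01°

-43.6 dB, -63.0°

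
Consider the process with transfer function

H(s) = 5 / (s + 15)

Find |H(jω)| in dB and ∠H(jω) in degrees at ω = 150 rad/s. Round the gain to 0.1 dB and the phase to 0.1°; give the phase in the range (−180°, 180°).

Substitute s = j150:
Numerator: 5 = 5 + j0
Denominator: (j150) + 15 = 15 + j150
|N| = √(5² + 0²) ≈ 5, ∠N ≈ 0.00°
|D| = √(15² + 150²) ≈ 150.75, ∠D ≈ 84.29°
|H| = 5 / 150.75 ≈ 0.033167
Gain = 20 log₁₀(0.033167) ≈ -29.59 dB
∠H = 0.00° − 84.29° = -84.29°

-29.6 dB, -84.3°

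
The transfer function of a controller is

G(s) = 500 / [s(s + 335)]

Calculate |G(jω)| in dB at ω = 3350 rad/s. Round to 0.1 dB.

-87.1 dB

At s = jω = j3350:
pole (s+335): 335 + j3350 → |·| = √(335²+3350²) = √11334725 ≈ 3366.7, ∠ = arctan(3350/335) ≈ 84.29°
pole at origin: |s| = 3350, ∠ = 90.00° (in denominator)
|G| = 500 / 1.1278e+07 ≈ 4.4334e-05
Gain = 20 log₁₀(4.4334e-05) ≈ -87.07 dB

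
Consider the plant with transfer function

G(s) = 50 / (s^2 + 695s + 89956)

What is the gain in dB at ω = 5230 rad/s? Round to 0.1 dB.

Substitute s = j5230:
Numerator: 50 = 50 + j0
Denominator: (j5230)^2 + 695(j5230) + 89956 = -27262944 + j3634850
|N| = √(50² + 0²) ≈ 50, ∠N ≈ 0.00°
|D| = √(27262944² + 3634850²) ≈ 2.7504e+07, ∠D ≈ 172.41°
|G| = 50 / 2.7504e+07 ≈ 1.8179e-06
Gain = 20 log₁₀(1.8179e-06) ≈ -114.81 dB

-114.8 dB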